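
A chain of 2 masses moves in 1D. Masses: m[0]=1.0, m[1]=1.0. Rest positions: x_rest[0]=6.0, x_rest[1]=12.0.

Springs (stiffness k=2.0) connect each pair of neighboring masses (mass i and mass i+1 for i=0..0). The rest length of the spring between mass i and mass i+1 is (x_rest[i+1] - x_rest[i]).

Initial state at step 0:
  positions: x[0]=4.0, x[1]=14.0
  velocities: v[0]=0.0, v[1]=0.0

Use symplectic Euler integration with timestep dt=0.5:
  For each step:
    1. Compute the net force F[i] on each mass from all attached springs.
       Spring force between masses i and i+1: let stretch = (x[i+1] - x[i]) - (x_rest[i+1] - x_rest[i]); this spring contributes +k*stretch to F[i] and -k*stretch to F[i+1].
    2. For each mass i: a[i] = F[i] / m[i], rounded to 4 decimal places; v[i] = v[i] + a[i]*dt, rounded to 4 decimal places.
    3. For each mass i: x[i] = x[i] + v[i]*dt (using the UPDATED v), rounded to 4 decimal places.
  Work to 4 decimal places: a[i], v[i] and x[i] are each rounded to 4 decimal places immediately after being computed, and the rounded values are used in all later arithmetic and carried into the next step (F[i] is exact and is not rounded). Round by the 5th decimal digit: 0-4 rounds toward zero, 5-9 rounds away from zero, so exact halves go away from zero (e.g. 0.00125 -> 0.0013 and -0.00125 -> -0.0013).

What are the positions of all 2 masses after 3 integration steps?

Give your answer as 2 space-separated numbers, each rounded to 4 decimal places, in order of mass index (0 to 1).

Answer: 8.0000 10.0000

Derivation:
Step 0: x=[4.0000 14.0000] v=[0.0000 0.0000]
Step 1: x=[6.0000 12.0000] v=[4.0000 -4.0000]
Step 2: x=[8.0000 10.0000] v=[4.0000 -4.0000]
Step 3: x=[8.0000 10.0000] v=[0.0000 0.0000]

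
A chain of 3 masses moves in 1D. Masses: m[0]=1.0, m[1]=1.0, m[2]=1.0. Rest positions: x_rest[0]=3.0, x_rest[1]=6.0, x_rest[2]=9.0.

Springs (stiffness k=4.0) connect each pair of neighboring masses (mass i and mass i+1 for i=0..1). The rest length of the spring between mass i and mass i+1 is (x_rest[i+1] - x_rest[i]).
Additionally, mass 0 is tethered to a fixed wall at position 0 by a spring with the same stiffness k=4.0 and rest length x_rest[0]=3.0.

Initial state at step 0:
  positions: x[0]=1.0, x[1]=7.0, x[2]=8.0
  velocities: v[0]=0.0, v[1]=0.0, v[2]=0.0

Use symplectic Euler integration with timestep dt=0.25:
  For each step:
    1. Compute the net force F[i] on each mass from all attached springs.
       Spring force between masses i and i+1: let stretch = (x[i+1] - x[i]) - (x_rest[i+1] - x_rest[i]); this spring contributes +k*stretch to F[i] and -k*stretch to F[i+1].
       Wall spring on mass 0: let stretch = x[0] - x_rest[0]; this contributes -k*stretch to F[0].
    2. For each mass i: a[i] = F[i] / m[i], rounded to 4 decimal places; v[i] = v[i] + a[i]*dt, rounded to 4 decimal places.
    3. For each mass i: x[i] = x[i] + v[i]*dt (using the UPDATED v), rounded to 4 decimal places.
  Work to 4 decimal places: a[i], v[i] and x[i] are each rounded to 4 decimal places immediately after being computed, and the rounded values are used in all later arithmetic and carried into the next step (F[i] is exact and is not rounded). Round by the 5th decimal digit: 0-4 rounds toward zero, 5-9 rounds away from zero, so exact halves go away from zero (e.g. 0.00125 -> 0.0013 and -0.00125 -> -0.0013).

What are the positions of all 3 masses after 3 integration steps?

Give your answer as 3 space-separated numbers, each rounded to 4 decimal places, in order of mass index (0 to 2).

Step 0: x=[1.0000 7.0000 8.0000] v=[0.0000 0.0000 0.0000]
Step 1: x=[2.2500 5.7500 8.5000] v=[5.0000 -5.0000 2.0000]
Step 2: x=[3.8125 4.3125 9.0625] v=[6.2500 -5.7500 2.2500]
Step 3: x=[4.5469 3.9375 9.1875] v=[2.9375 -1.5000 0.5000]

Answer: 4.5469 3.9375 9.1875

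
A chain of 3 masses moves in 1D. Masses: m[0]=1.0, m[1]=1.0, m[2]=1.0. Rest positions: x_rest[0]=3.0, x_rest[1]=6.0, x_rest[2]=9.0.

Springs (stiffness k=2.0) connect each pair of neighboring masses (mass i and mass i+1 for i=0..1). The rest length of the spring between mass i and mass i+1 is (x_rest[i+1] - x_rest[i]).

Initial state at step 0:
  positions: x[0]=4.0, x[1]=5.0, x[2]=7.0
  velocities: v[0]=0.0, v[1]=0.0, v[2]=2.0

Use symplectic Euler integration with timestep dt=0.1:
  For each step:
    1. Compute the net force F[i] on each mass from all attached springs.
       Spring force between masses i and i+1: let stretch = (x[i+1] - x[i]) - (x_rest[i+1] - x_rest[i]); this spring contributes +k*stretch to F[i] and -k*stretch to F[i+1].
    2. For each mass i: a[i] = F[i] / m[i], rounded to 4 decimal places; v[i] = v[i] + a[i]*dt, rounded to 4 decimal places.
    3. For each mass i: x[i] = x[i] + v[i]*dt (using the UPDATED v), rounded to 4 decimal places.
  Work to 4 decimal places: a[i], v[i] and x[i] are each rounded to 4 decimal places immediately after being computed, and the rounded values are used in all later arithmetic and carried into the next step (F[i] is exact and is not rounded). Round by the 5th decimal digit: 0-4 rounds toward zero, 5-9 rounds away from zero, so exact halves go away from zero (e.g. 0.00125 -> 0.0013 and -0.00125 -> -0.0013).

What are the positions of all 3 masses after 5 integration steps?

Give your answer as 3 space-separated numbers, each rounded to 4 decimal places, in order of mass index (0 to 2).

Answer: 3.4423 5.3350 8.2227

Derivation:
Step 0: x=[4.0000 5.0000 7.0000] v=[0.0000 0.0000 2.0000]
Step 1: x=[3.9600 5.0200 7.2200] v=[-0.4000 0.2000 2.2000]
Step 2: x=[3.8812 5.0628 7.4560] v=[-0.7880 0.4280 2.3600]
Step 3: x=[3.7660 5.1298 7.7041] v=[-1.1517 0.6703 2.4814]
Step 4: x=[3.6181 5.2210 7.9608] v=[-1.4789 0.9124 2.5665]
Step 5: x=[3.4423 5.3350 8.2227] v=[-1.7583 1.1398 2.6185]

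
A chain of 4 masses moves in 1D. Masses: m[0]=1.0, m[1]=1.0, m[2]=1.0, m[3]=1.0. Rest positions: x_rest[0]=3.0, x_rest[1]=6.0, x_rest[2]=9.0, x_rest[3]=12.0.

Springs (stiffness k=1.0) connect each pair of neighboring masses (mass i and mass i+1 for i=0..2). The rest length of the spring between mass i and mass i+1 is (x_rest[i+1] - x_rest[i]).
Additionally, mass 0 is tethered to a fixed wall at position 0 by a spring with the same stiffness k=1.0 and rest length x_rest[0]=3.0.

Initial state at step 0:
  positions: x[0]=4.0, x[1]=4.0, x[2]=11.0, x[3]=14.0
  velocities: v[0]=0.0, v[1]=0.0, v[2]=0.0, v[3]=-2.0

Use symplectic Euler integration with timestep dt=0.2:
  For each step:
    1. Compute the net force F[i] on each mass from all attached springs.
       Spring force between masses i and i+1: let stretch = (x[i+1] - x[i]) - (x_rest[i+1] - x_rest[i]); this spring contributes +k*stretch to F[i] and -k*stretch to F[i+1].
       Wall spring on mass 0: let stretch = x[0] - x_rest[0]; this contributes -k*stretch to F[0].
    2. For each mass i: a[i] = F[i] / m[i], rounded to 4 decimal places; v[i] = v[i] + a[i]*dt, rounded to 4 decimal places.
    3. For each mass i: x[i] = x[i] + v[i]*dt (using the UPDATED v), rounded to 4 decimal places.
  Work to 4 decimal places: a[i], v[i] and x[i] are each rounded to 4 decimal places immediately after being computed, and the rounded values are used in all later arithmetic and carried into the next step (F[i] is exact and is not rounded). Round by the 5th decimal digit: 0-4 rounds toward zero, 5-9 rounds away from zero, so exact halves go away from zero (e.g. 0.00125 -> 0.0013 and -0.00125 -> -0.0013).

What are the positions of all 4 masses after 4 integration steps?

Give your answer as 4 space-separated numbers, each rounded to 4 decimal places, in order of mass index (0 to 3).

Answer: 2.7372 6.3008 9.5867 12.4647

Derivation:
Step 0: x=[4.0000 4.0000 11.0000 14.0000] v=[0.0000 0.0000 0.0000 -2.0000]
Step 1: x=[3.8400 4.2800 10.8400 13.6000] v=[-0.8000 1.4000 -0.8000 -2.0000]
Step 2: x=[3.5440 4.8048 10.5280 13.2096] v=[-1.4800 2.6240 -1.5600 -1.9520]
Step 3: x=[3.1567 5.5081 10.0943 12.8319] v=[-1.9366 3.5165 -2.1683 -1.8883]
Step 4: x=[2.7372 6.3008 9.5867 12.4647] v=[-2.0977 3.9635 -2.5380 -1.8358]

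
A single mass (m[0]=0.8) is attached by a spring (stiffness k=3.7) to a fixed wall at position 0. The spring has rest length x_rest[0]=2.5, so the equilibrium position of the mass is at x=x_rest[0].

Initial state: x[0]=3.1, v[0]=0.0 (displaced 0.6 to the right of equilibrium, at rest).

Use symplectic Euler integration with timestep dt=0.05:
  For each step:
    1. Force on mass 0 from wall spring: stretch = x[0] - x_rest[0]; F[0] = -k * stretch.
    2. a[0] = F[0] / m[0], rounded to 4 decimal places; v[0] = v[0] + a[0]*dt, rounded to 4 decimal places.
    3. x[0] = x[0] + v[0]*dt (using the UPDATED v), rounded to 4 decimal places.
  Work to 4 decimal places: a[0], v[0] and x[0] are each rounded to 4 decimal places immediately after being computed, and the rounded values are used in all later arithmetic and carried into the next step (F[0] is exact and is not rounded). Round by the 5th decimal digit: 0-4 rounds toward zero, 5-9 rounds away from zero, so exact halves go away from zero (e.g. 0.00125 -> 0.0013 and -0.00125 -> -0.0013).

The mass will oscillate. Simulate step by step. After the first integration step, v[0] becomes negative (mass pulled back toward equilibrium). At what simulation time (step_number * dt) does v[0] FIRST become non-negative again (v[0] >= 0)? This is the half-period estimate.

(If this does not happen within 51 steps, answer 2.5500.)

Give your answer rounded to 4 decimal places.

Step 0: x=[3.1000] v=[0.0000]
Step 1: x=[3.0931] v=[-0.1388]
Step 2: x=[3.0793] v=[-0.2760]
Step 3: x=[3.0588] v=[-0.4100]
Step 4: x=[3.0318] v=[-0.5392]
Step 5: x=[2.9987] v=[-0.6622]
Step 6: x=[2.9598] v=[-0.7775]
Step 7: x=[2.9156] v=[-0.8838]
Step 8: x=[2.8666] v=[-0.9799]
Step 9: x=[2.8134] v=[-1.0647]
Step 10: x=[2.7565] v=[-1.1372]
Step 11: x=[2.6967] v=[-1.1965]
Step 12: x=[2.6346] v=[-1.2420]
Step 13: x=[2.5709] v=[-1.2731]
Step 14: x=[2.5064] v=[-1.2895]
Step 15: x=[2.4419] v=[-1.2910]
Step 16: x=[2.3780] v=[-1.2776]
Step 17: x=[2.3155] v=[-1.2494]
Step 18: x=[2.2552] v=[-1.2067]
Step 19: x=[2.1977] v=[-1.1501]
Step 20: x=[2.1437] v=[-1.0802]
Step 21: x=[2.0938] v=[-0.9978]
Step 22: x=[2.0486] v=[-0.9039]
Step 23: x=[2.0086] v=[-0.7995]
Step 24: x=[1.9743] v=[-0.6859]
Step 25: x=[1.9461] v=[-0.5643]
Step 26: x=[1.9243] v=[-0.4362]
Step 27: x=[1.9091] v=[-0.3031]
Step 28: x=[1.9008] v=[-0.1665]
Step 29: x=[1.8994] v=[-0.0279]
Step 30: x=[1.9050] v=[0.1110]
First v>=0 after going negative at step 30, time=1.5000

Answer: 1.5000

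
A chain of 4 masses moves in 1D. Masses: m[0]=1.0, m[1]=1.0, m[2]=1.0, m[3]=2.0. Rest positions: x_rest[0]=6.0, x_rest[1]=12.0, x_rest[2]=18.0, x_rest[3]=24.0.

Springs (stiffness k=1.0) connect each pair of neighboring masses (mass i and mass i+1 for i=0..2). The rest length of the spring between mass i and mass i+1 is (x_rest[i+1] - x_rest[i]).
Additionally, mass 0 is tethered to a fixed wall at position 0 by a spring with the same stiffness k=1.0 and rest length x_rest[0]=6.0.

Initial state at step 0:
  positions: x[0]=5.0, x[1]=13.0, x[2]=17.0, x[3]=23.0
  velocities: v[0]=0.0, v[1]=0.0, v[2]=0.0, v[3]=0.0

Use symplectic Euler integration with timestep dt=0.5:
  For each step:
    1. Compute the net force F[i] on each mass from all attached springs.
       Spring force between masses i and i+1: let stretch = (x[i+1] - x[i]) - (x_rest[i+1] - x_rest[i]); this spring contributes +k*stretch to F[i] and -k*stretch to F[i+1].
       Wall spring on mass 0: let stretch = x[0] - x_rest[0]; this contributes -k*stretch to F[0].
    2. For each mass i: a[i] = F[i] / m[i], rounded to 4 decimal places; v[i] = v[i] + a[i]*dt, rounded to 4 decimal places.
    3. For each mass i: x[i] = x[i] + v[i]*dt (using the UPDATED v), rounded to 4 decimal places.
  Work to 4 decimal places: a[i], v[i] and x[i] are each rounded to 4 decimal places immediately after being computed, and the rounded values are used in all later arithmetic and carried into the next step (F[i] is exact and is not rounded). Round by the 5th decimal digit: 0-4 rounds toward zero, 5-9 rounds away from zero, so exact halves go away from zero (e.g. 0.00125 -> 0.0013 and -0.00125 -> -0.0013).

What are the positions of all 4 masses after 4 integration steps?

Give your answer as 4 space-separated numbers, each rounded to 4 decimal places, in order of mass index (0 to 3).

Answer: 6.3048 10.9649 17.3575 23.5128

Derivation:
Step 0: x=[5.0000 13.0000 17.0000 23.0000] v=[0.0000 0.0000 0.0000 0.0000]
Step 1: x=[5.7500 12.0000 17.5000 23.0000] v=[1.5000 -2.0000 1.0000 0.0000]
Step 2: x=[6.6250 10.8125 18.0000 23.0625] v=[1.7500 -2.3750 1.0000 0.1250]
Step 3: x=[6.8907 10.3750 17.9688 23.2422] v=[0.5313 -0.8750 -0.0625 0.3594]
Step 4: x=[6.3048 10.9649 17.3575 23.5128] v=[-1.1719 1.1798 -1.2227 0.5411]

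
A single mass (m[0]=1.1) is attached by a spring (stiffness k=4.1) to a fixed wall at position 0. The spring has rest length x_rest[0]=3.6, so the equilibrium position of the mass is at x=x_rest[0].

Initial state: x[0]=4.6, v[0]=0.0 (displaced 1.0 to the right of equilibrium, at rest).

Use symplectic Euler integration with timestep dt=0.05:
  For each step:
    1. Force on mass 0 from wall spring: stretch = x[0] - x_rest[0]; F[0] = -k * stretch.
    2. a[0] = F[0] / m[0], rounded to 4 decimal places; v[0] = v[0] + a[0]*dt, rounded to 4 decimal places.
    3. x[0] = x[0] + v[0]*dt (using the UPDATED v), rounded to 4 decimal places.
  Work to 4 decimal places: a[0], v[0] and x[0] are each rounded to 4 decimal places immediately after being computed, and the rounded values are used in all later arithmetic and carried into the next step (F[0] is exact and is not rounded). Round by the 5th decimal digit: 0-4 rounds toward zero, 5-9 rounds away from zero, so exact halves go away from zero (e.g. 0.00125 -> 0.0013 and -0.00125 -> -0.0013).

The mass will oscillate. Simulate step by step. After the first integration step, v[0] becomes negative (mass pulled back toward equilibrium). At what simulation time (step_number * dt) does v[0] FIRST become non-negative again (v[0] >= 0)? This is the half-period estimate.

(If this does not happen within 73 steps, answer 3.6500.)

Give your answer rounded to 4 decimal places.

Answer: 1.6500

Derivation:
Step 0: x=[4.6000] v=[0.0000]
Step 1: x=[4.5907] v=[-0.1864]
Step 2: x=[4.5722] v=[-0.3710]
Step 3: x=[4.5446] v=[-0.5522]
Step 4: x=[4.5082] v=[-0.7282]
Step 5: x=[4.4633] v=[-0.8975]
Step 6: x=[4.4104] v=[-1.0584]
Step 7: x=[4.3499] v=[-1.2094]
Step 8: x=[4.2824] v=[-1.3492]
Step 9: x=[4.2086] v=[-1.4764]
Step 10: x=[4.1291] v=[-1.5898]
Step 11: x=[4.0447] v=[-1.6884]
Step 12: x=[3.9561] v=[-1.7713]
Step 13: x=[3.8642] v=[-1.8377]
Step 14: x=[3.7699] v=[-1.8869]
Step 15: x=[3.6740] v=[-1.9186]
Step 16: x=[3.5774] v=[-1.9324]
Step 17: x=[3.4810] v=[-1.9282]
Step 18: x=[3.3857] v=[-1.9060]
Step 19: x=[3.2924] v=[-1.8661]
Step 20: x=[3.2020] v=[-1.8088]
Step 21: x=[3.1153] v=[-1.7346]
Step 22: x=[3.0331] v=[-1.6443]
Step 23: x=[2.9562] v=[-1.5387]
Step 24: x=[2.8853] v=[-1.4187]
Step 25: x=[2.8210] v=[-1.2855]
Step 26: x=[2.7640] v=[-1.1403]
Step 27: x=[2.7148] v=[-0.9845]
Step 28: x=[2.6738] v=[-0.8195]
Step 29: x=[2.6415] v=[-0.6469]
Step 30: x=[2.6181] v=[-0.4683]
Step 31: x=[2.6038] v=[-0.2853]
Step 32: x=[2.5988] v=[-0.0996]
Step 33: x=[2.6032] v=[0.0870]
First v>=0 after going negative at step 33, time=1.6500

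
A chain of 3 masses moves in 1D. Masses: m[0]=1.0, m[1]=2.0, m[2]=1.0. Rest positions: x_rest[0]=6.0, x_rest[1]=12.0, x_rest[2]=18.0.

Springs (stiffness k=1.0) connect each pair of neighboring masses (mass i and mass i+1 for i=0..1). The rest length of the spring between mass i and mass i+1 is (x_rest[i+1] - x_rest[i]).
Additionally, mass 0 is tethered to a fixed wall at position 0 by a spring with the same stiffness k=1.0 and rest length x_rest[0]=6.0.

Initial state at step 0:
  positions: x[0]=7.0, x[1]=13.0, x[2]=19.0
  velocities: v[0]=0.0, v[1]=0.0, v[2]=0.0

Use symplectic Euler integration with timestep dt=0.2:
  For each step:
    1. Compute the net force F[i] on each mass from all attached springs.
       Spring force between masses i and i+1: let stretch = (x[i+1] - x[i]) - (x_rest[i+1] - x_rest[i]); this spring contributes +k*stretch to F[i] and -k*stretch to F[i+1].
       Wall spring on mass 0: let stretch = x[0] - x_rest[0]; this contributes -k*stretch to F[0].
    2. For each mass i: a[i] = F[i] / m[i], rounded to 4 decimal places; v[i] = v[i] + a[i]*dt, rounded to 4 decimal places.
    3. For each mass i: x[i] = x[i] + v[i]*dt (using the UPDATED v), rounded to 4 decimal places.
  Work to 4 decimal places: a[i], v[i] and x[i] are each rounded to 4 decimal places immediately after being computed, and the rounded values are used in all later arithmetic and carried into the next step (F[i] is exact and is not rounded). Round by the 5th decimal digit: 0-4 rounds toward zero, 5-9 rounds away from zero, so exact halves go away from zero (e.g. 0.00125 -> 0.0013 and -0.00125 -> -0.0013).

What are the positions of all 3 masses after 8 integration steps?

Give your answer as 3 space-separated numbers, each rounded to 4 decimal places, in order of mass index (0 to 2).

Step 0: x=[7.0000 13.0000 19.0000] v=[0.0000 0.0000 0.0000]
Step 1: x=[6.9600 13.0000 19.0000] v=[-0.2000 0.0000 0.0000]
Step 2: x=[6.8832 12.9992 19.0000] v=[-0.3840 -0.0040 0.0000]
Step 3: x=[6.7757 12.9961 19.0000] v=[-0.5374 -0.0155 -0.0002]
Step 4: x=[6.6460 12.9887 18.9998] v=[-0.6485 -0.0372 -0.0010]
Step 5: x=[6.5042 12.9746 18.9992] v=[-0.7092 -0.0704 -0.0032]
Step 6: x=[6.3610 12.9516 18.9976] v=[-0.7160 -0.1150 -0.0081]
Step 7: x=[6.2270 12.9177 18.9941] v=[-0.6701 -0.1695 -0.0173]
Step 8: x=[6.1115 12.8715 18.9876] v=[-0.5774 -0.2309 -0.0326]

Answer: 6.1115 12.8715 18.9876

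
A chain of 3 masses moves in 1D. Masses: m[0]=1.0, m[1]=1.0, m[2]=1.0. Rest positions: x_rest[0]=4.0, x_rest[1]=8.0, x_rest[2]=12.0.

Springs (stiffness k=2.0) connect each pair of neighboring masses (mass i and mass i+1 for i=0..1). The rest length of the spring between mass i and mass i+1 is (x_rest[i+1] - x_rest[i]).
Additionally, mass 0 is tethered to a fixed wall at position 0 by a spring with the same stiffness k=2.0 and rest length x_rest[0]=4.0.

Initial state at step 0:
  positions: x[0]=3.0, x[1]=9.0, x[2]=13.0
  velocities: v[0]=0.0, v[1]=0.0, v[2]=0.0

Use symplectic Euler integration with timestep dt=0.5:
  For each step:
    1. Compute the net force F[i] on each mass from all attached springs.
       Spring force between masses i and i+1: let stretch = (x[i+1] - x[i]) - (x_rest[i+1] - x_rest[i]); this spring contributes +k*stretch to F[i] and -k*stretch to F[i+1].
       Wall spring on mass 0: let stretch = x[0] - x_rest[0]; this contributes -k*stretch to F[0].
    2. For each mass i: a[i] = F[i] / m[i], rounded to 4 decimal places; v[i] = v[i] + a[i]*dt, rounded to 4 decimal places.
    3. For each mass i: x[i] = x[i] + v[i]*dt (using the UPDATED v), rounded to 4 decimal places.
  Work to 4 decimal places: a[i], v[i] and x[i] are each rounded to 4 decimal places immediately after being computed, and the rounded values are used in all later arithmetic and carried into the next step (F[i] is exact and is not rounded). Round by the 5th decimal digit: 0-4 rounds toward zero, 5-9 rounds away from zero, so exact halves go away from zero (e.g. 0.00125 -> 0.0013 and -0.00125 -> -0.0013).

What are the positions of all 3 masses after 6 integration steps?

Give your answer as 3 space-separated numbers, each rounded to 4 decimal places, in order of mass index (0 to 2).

Answer: 3.7657 6.5157 12.6563

Derivation:
Step 0: x=[3.0000 9.0000 13.0000] v=[0.0000 0.0000 0.0000]
Step 1: x=[4.5000 8.0000 13.0000] v=[3.0000 -2.0000 0.0000]
Step 2: x=[5.5000 7.7500 12.5000] v=[2.0000 -0.5000 -1.0000]
Step 3: x=[4.8750 8.7500 11.6250] v=[-1.2500 2.0000 -1.7500]
Step 4: x=[3.7500 9.2500 11.3125] v=[-2.2500 1.0000 -0.6250]
Step 5: x=[3.5000 8.0313 11.9688] v=[-0.5000 -2.4375 1.3125]
Step 6: x=[3.7657 6.5157 12.6563] v=[0.5313 -3.0313 1.3750]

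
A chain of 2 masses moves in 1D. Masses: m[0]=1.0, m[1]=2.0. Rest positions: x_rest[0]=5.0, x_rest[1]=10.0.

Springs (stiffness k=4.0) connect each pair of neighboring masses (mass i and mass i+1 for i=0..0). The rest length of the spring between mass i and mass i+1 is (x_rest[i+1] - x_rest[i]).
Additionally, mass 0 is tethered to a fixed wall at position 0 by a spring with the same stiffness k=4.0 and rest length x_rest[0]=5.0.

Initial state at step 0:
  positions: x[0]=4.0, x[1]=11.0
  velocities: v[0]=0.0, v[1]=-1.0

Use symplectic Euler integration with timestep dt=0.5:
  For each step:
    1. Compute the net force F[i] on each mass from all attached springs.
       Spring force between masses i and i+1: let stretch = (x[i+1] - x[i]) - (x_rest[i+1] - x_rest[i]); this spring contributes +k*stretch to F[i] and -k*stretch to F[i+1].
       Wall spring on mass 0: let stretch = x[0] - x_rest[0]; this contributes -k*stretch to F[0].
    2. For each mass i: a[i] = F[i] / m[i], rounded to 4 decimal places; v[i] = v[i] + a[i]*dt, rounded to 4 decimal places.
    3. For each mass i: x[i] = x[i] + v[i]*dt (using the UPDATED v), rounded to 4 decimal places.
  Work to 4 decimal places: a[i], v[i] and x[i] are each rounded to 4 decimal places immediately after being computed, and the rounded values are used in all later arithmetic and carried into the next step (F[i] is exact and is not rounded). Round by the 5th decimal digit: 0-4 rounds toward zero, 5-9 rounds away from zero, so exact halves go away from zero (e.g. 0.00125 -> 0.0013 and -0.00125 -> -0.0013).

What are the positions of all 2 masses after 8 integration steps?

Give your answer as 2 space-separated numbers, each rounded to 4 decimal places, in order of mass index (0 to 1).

Step 0: x=[4.0000 11.0000] v=[0.0000 -1.0000]
Step 1: x=[7.0000 9.5000] v=[6.0000 -3.0000]
Step 2: x=[5.5000 9.2500] v=[-3.0000 -0.5000]
Step 3: x=[2.2500 9.6250] v=[-6.5000 0.7500]
Step 4: x=[4.1250 8.8125] v=[3.7500 -1.6250]
Step 5: x=[6.5625 8.1563] v=[4.8750 -1.3125]
Step 6: x=[4.0313 9.2032] v=[-5.0624 2.0937]
Step 7: x=[2.6407 10.1641] v=[-2.7812 1.9218]
Step 8: x=[6.1328 9.8633] v=[6.9842 -0.6016]

Answer: 6.1328 9.8633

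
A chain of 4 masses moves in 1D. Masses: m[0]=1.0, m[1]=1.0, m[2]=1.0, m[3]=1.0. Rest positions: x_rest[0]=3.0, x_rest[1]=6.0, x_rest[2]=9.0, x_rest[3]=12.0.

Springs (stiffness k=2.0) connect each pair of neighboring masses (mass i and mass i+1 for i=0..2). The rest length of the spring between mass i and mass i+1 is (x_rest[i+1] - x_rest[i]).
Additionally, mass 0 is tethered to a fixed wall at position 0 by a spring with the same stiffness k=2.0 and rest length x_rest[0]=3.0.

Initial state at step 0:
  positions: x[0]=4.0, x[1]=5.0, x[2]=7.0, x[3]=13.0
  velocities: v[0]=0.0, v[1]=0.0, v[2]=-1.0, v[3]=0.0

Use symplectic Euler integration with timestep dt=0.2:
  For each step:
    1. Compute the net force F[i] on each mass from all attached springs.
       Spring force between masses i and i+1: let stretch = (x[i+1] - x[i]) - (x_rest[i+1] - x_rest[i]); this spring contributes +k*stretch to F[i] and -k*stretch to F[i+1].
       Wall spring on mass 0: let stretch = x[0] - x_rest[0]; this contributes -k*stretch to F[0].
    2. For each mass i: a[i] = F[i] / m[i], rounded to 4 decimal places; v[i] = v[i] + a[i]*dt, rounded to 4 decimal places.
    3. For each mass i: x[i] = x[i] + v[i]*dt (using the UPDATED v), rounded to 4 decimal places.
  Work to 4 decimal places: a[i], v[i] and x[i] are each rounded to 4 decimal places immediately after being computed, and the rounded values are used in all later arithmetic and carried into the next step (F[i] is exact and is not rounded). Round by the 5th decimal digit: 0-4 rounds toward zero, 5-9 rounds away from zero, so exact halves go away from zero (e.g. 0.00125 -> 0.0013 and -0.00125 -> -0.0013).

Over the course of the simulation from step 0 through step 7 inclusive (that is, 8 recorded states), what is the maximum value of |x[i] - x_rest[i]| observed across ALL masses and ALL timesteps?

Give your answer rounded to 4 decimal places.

Step 0: x=[4.0000 5.0000 7.0000 13.0000] v=[0.0000 0.0000 -1.0000 0.0000]
Step 1: x=[3.7600 5.0800 7.1200 12.7600] v=[-1.2000 0.4000 0.6000 -1.2000]
Step 2: x=[3.3248 5.2176 7.5280 12.3088] v=[-2.1760 0.6880 2.0400 -2.2560]
Step 3: x=[2.7750 5.3886 8.1336 11.7151] v=[-2.7488 0.8550 3.0282 -2.9683]
Step 4: x=[2.2123 5.5701 8.8062 11.0749] v=[-2.8134 0.9076 3.3628 -3.2009]
Step 5: x=[1.7413 5.7419 9.4014 10.4932] v=[-2.3552 0.8589 2.9758 -2.9084]
Step 6: x=[1.4510 5.8864 9.7911 10.0642] v=[-1.4515 0.7225 1.9487 -2.1451]
Step 7: x=[1.3995 5.9884 9.8903 9.8533] v=[-0.2577 0.5102 0.4961 -1.0543]
Max displacement = 2.1467

Answer: 2.1467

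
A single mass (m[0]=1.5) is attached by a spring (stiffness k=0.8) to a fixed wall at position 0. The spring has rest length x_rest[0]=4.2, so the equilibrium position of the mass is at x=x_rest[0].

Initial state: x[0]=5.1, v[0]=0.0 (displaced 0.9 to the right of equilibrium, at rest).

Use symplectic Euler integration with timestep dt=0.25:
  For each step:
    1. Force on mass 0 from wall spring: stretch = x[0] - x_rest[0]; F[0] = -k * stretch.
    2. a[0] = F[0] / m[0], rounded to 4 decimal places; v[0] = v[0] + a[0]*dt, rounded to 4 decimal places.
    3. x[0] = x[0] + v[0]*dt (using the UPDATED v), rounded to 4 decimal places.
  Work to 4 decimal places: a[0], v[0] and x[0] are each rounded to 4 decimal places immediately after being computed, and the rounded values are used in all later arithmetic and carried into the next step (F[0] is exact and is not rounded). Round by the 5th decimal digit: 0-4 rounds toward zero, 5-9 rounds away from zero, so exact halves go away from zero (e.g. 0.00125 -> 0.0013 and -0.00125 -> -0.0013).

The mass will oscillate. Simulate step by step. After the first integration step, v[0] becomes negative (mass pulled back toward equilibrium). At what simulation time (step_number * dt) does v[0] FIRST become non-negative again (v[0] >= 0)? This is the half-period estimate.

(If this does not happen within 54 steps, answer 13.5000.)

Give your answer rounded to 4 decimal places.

Answer: 4.5000

Derivation:
Step 0: x=[5.1000] v=[0.0000]
Step 1: x=[5.0700] v=[-0.1200]
Step 2: x=[5.0110] v=[-0.2360]
Step 3: x=[4.9250] v=[-0.3441]
Step 4: x=[4.8148] v=[-0.4408]
Step 5: x=[4.6841] v=[-0.5228]
Step 6: x=[4.5373] v=[-0.5874]
Step 7: x=[4.3792] v=[-0.6324]
Step 8: x=[4.2151] v=[-0.6563]
Step 9: x=[4.0505] v=[-0.6583]
Step 10: x=[3.8909] v=[-0.6384]
Step 11: x=[3.7416] v=[-0.5972]
Step 12: x=[3.6076] v=[-0.5361]
Step 13: x=[3.4933] v=[-0.4571]
Step 14: x=[3.4026] v=[-0.3629]
Step 15: x=[3.3385] v=[-0.2566]
Step 16: x=[3.3031] v=[-0.1417]
Step 17: x=[3.2976] v=[-0.0221]
Step 18: x=[3.3222] v=[0.0982]
First v>=0 after going negative at step 18, time=4.5000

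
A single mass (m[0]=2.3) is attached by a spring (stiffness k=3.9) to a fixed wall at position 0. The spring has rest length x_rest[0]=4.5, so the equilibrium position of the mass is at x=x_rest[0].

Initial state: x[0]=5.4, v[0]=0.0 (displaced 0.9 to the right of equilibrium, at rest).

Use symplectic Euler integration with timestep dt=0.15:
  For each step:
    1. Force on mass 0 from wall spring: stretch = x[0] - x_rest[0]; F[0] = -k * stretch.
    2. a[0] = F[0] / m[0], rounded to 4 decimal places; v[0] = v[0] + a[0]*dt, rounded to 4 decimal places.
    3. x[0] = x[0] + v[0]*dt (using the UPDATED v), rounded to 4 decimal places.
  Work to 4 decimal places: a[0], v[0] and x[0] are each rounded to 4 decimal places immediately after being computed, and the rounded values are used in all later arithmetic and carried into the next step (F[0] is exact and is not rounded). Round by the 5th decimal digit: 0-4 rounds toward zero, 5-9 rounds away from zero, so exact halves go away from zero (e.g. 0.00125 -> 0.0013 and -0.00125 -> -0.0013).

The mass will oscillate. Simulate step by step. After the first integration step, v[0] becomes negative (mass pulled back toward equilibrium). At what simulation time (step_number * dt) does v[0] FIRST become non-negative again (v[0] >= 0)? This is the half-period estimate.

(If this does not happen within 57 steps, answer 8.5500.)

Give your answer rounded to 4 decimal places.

Step 0: x=[5.4000] v=[0.0000]
Step 1: x=[5.3657] v=[-0.2289]
Step 2: x=[5.2983] v=[-0.4491]
Step 3: x=[5.2005] v=[-0.6521]
Step 4: x=[5.0760] v=[-0.8303]
Step 5: x=[4.9295] v=[-0.9768]
Step 6: x=[4.7666] v=[-1.0860]
Step 7: x=[4.5935] v=[-1.1538]
Step 8: x=[4.4169] v=[-1.1776]
Step 9: x=[4.2434] v=[-1.1565]
Step 10: x=[4.0797] v=[-1.0912]
Step 11: x=[3.9321] v=[-0.9843]
Step 12: x=[3.8061] v=[-0.8399]
Step 13: x=[3.7066] v=[-0.6634]
Step 14: x=[3.6374] v=[-0.4616]
Step 15: x=[3.6011] v=[-0.2422]
Step 16: x=[3.5991] v=[-0.0136]
Step 17: x=[3.6314] v=[0.2155]
First v>=0 after going negative at step 17, time=2.5500

Answer: 2.5500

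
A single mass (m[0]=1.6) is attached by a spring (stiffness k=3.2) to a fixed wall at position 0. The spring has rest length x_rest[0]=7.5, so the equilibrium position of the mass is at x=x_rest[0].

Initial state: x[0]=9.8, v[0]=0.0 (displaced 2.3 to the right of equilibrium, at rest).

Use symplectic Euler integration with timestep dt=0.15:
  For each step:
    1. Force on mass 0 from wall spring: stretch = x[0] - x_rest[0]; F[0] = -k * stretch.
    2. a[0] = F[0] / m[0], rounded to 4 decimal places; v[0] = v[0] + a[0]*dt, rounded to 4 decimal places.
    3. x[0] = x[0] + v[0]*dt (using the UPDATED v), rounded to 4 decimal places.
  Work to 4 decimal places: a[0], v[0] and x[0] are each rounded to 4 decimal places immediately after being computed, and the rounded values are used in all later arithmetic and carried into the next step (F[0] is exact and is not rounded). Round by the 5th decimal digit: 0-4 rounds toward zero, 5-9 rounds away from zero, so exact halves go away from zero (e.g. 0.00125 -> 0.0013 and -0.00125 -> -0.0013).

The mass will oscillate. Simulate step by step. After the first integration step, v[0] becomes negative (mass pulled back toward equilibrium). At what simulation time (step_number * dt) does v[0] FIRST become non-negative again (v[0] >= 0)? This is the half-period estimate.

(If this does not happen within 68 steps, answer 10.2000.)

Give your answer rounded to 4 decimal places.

Step 0: x=[9.8000] v=[0.0000]
Step 1: x=[9.6965] v=[-0.6900]
Step 2: x=[9.4942] v=[-1.3490]
Step 3: x=[9.2021] v=[-1.9473]
Step 4: x=[8.8334] v=[-2.4579]
Step 5: x=[8.4047] v=[-2.8579]
Step 6: x=[7.9353] v=[-3.1293]
Step 7: x=[7.4463] v=[-3.2599]
Step 8: x=[6.9597] v=[-3.2438]
Step 9: x=[6.4974] v=[-3.0817]
Step 10: x=[6.0803] v=[-2.7809]
Step 11: x=[5.7271] v=[-2.3550]
Step 12: x=[5.4536] v=[-1.8231]
Step 13: x=[5.2722] v=[-1.2092]
Step 14: x=[5.1911] v=[-0.5409]
Step 15: x=[5.2139] v=[0.1518]
First v>=0 after going negative at step 15, time=2.2500

Answer: 2.2500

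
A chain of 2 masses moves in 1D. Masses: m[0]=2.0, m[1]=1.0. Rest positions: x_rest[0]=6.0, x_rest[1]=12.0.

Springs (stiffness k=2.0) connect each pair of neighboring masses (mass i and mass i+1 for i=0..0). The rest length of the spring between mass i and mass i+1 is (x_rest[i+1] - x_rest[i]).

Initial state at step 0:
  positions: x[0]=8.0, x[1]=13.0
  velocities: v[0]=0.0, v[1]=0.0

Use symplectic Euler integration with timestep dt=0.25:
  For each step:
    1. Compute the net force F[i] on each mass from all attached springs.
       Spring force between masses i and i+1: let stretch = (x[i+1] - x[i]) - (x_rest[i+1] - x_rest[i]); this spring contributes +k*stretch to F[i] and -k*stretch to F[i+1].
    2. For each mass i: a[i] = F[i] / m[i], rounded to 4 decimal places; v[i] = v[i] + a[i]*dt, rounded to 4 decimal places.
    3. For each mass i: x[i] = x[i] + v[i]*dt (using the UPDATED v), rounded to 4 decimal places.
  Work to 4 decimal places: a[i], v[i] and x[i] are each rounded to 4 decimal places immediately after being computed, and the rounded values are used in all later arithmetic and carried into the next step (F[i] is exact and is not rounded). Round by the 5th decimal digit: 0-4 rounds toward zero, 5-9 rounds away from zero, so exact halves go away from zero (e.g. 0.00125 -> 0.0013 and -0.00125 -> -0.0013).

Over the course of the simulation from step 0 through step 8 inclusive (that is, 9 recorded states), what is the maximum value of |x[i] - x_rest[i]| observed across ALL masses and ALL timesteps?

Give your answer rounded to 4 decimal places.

Step 0: x=[8.0000 13.0000] v=[0.0000 0.0000]
Step 1: x=[7.9375 13.1250] v=[-0.2500 0.5000]
Step 2: x=[7.8242 13.3516] v=[-0.4531 0.9063]
Step 3: x=[7.6814 13.6373] v=[-0.5713 1.1426]
Step 4: x=[7.5358 13.9285] v=[-0.5823 1.1647]
Step 5: x=[7.4148 14.1706] v=[-0.4841 0.9684]
Step 6: x=[7.3410 14.3182] v=[-0.2952 0.5905]
Step 7: x=[7.3283 14.3437] v=[-0.0509 0.1019]
Step 8: x=[7.3791 14.2423] v=[0.2030 -0.4058]
Max displacement = 2.3437

Answer: 2.3437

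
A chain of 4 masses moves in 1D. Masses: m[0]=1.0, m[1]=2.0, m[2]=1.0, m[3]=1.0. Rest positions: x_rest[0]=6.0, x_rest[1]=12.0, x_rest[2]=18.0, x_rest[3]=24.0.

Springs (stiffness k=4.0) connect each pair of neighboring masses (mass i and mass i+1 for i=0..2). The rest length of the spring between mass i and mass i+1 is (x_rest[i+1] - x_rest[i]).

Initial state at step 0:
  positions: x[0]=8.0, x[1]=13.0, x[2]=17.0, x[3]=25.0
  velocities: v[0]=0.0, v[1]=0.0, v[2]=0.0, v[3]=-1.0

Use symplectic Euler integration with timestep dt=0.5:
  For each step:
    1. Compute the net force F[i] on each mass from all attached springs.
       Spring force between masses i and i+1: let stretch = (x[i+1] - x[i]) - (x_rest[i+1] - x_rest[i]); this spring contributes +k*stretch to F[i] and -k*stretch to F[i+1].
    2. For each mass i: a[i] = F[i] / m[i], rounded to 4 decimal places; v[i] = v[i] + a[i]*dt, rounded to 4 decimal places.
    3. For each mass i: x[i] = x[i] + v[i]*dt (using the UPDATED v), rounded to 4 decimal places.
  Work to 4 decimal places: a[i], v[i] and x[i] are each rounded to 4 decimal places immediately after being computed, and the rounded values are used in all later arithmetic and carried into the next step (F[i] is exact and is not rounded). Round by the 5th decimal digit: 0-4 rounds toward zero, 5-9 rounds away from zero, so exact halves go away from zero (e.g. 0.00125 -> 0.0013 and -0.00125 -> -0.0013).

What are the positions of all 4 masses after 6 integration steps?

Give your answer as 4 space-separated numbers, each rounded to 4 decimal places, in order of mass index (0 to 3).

Answer: 4.7500 13.3750 16.5000 25.0000

Derivation:
Step 0: x=[8.0000 13.0000 17.0000 25.0000] v=[0.0000 0.0000 0.0000 -1.0000]
Step 1: x=[7.0000 12.5000 21.0000 22.5000] v=[-2.0000 -1.0000 8.0000 -5.0000]
Step 2: x=[5.5000 13.5000 18.0000 24.5000] v=[-3.0000 2.0000 -6.0000 4.0000]
Step 3: x=[6.0000 12.7500 17.0000 26.0000] v=[1.0000 -1.5000 -2.0000 3.0000]
Step 4: x=[7.2500 10.7500 20.7500 24.5000] v=[2.5000 -4.0000 7.5000 -3.0000]
Step 5: x=[6.0000 12.0000 18.2500 25.2500] v=[-2.5000 2.5000 -5.0000 1.5000]
Step 6: x=[4.7500 13.3750 16.5000 25.0000] v=[-2.5000 2.7500 -3.5000 -0.5000]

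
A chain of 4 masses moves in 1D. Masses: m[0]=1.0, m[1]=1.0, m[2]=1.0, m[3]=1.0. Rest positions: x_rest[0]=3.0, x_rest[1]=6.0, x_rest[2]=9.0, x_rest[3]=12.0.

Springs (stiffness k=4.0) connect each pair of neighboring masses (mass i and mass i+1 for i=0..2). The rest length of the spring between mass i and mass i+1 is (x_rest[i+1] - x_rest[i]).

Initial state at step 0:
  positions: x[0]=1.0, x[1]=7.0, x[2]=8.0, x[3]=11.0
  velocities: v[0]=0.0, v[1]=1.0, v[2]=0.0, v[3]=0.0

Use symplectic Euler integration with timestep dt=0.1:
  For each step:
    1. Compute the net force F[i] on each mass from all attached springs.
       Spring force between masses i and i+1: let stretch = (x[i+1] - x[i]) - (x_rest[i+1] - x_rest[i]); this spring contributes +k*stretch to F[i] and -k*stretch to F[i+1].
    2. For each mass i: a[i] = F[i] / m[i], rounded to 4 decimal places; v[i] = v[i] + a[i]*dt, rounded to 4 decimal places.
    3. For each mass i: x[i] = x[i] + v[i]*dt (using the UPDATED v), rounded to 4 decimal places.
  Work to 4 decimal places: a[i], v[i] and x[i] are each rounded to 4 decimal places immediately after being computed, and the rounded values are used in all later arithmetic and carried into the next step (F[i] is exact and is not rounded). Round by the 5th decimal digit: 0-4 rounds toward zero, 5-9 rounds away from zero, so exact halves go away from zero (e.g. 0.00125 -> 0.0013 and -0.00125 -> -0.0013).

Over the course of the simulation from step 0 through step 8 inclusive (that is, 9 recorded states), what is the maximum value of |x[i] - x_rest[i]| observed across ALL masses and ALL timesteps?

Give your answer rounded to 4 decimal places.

Answer: 2.0380

Derivation:
Step 0: x=[1.0000 7.0000 8.0000 11.0000] v=[0.0000 1.0000 0.0000 0.0000]
Step 1: x=[1.1200 6.9000 8.0800 11.0000] v=[1.2000 -1.0000 0.8000 0.0000]
Step 2: x=[1.3512 6.6160 8.2296 11.0032] v=[2.3120 -2.8400 1.4960 0.0320]
Step 3: x=[1.6730 6.1860 8.4256 11.0155] v=[3.2179 -4.3005 1.9600 0.1226]
Step 4: x=[2.0553 5.6650 8.6356 11.0442] v=[3.8231 -5.2099 2.1001 0.2866]
Step 5: x=[2.4620 5.1185 8.8231 11.0965] v=[4.0670 -5.4655 1.8753 0.5232]
Step 6: x=[2.8550 4.6139 8.9534 11.1779] v=[3.9296 -5.0463 1.3028 0.8138]
Step 7: x=[3.1983 4.2125 8.9991 11.2903] v=[3.4332 -4.0141 0.4568 1.1240]
Step 8: x=[3.4622 3.9620 8.9450 11.4311] v=[2.6389 -2.5051 -0.5414 1.4075]
Max displacement = 2.0380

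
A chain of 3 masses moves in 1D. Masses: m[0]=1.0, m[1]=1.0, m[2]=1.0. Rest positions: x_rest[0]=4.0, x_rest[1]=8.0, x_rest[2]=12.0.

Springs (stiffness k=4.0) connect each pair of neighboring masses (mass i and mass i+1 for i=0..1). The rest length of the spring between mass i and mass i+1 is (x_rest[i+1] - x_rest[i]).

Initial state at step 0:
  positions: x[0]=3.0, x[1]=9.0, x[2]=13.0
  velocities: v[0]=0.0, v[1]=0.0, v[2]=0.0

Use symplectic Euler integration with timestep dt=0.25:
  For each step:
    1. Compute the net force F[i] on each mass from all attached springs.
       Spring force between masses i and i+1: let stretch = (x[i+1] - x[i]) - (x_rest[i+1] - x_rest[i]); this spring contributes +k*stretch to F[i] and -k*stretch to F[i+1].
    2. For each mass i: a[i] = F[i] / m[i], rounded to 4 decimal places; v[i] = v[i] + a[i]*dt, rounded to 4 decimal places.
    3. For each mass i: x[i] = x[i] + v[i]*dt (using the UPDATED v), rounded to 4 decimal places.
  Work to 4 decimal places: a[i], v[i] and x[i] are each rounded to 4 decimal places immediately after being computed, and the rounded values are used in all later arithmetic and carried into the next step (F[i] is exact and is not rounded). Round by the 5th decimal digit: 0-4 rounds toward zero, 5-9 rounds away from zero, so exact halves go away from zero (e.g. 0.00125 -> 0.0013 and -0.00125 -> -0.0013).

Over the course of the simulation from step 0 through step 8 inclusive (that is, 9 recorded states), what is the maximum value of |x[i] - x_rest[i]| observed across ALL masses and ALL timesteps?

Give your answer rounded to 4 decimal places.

Answer: 1.2344

Derivation:
Step 0: x=[3.0000 9.0000 13.0000] v=[0.0000 0.0000 0.0000]
Step 1: x=[3.5000 8.5000 13.0000] v=[2.0000 -2.0000 0.0000]
Step 2: x=[4.2500 7.8750 12.8750] v=[3.0000 -2.5000 -0.5000]
Step 3: x=[4.9063 7.5938 12.5000] v=[2.6250 -1.1250 -1.5000]
Step 4: x=[5.2344 7.8672 11.8985] v=[1.3125 1.0937 -2.4062]
Step 5: x=[5.2207 8.4903 11.2891] v=[-0.0547 2.4922 -2.4375]
Step 6: x=[5.0244 8.9957 10.9800] v=[-0.7851 2.0214 -1.2363]
Step 7: x=[4.8210 9.0043 11.1749] v=[-0.8138 0.0344 0.7794]
Step 8: x=[4.6634 8.5097 11.8271] v=[-0.6305 -1.9783 2.6088]
Max displacement = 1.2344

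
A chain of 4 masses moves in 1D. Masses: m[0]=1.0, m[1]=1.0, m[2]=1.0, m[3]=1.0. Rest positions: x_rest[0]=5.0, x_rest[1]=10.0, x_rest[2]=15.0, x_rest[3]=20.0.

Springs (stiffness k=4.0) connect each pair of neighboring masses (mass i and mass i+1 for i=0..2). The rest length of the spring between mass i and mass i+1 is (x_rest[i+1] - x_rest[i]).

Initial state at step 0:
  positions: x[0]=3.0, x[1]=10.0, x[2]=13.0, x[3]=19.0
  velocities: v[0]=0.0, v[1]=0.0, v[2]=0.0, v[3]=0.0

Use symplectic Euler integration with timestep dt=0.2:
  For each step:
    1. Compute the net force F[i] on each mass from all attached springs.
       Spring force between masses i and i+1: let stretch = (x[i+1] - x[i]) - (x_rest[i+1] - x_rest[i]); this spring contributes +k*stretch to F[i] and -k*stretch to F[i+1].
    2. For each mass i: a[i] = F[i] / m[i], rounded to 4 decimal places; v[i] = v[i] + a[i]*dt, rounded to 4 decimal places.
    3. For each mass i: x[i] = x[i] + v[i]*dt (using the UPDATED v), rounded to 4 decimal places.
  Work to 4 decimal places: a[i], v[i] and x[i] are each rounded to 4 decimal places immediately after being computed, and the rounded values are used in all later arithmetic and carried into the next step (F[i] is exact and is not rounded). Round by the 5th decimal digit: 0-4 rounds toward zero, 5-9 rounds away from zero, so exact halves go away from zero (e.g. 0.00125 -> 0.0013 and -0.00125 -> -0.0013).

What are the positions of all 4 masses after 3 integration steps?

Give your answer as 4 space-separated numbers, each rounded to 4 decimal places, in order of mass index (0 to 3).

Answer: 4.2298 7.6479 14.6317 18.4906

Derivation:
Step 0: x=[3.0000 10.0000 13.0000 19.0000] v=[0.0000 0.0000 0.0000 0.0000]
Step 1: x=[3.3200 9.3600 13.4800 18.8400] v=[1.6000 -3.2000 2.4000 -0.8000]
Step 2: x=[3.8064 8.4128 14.1584 18.6224] v=[2.4320 -4.7360 3.3920 -1.0880]
Step 3: x=[4.2298 7.6479 14.6317 18.4906] v=[2.1171 -3.8246 2.3667 -0.6592]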